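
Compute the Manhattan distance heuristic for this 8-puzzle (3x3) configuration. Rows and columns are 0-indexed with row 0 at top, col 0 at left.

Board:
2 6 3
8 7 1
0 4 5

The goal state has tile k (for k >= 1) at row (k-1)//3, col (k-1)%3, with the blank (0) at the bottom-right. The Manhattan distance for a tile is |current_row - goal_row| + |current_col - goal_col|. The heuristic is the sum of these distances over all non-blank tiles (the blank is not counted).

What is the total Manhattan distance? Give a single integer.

Answer: 14

Derivation:
Tile 2: at (0,0), goal (0,1), distance |0-0|+|0-1| = 1
Tile 6: at (0,1), goal (1,2), distance |0-1|+|1-2| = 2
Tile 3: at (0,2), goal (0,2), distance |0-0|+|2-2| = 0
Tile 8: at (1,0), goal (2,1), distance |1-2|+|0-1| = 2
Tile 7: at (1,1), goal (2,0), distance |1-2|+|1-0| = 2
Tile 1: at (1,2), goal (0,0), distance |1-0|+|2-0| = 3
Tile 4: at (2,1), goal (1,0), distance |2-1|+|1-0| = 2
Tile 5: at (2,2), goal (1,1), distance |2-1|+|2-1| = 2
Sum: 1 + 2 + 0 + 2 + 2 + 3 + 2 + 2 = 14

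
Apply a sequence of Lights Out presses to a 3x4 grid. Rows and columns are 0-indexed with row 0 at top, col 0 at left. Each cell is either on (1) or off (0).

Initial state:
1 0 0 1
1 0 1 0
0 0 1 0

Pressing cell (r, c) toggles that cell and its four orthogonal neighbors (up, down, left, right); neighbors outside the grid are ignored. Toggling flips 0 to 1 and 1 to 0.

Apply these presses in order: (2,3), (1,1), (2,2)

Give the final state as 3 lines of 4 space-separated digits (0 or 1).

After press 1 at (2,3):
1 0 0 1
1 0 1 1
0 0 0 1

After press 2 at (1,1):
1 1 0 1
0 1 0 1
0 1 0 1

After press 3 at (2,2):
1 1 0 1
0 1 1 1
0 0 1 0

Answer: 1 1 0 1
0 1 1 1
0 0 1 0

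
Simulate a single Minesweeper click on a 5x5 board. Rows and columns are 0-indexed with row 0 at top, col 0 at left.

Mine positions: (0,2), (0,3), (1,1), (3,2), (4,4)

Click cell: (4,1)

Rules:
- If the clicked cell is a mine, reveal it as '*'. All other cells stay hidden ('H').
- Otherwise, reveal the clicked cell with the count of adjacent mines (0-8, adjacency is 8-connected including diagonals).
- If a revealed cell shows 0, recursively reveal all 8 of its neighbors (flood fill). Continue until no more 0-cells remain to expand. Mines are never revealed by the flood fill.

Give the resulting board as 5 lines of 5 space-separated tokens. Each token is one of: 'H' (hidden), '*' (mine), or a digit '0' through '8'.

H H H H H
H H H H H
H H H H H
H H H H H
H 1 H H H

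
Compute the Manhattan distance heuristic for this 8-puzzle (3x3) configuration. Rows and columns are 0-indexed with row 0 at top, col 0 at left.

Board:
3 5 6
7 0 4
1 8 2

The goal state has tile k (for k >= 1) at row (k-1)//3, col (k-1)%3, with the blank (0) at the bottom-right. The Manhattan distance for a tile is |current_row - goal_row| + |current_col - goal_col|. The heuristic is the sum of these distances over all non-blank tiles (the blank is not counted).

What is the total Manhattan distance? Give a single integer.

Tile 3: at (0,0), goal (0,2), distance |0-0|+|0-2| = 2
Tile 5: at (0,1), goal (1,1), distance |0-1|+|1-1| = 1
Tile 6: at (0,2), goal (1,2), distance |0-1|+|2-2| = 1
Tile 7: at (1,0), goal (2,0), distance |1-2|+|0-0| = 1
Tile 4: at (1,2), goal (1,0), distance |1-1|+|2-0| = 2
Tile 1: at (2,0), goal (0,0), distance |2-0|+|0-0| = 2
Tile 8: at (2,1), goal (2,1), distance |2-2|+|1-1| = 0
Tile 2: at (2,2), goal (0,1), distance |2-0|+|2-1| = 3
Sum: 2 + 1 + 1 + 1 + 2 + 2 + 0 + 3 = 12

Answer: 12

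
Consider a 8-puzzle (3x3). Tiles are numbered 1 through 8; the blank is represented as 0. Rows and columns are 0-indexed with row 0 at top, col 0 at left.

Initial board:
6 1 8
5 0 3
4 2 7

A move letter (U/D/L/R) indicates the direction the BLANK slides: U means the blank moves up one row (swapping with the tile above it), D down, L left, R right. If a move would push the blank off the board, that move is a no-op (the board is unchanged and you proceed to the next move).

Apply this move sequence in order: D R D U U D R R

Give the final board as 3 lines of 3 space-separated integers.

After move 1 (D):
6 1 8
5 2 3
4 0 7

After move 2 (R):
6 1 8
5 2 3
4 7 0

After move 3 (D):
6 1 8
5 2 3
4 7 0

After move 4 (U):
6 1 8
5 2 0
4 7 3

After move 5 (U):
6 1 0
5 2 8
4 7 3

After move 6 (D):
6 1 8
5 2 0
4 7 3

After move 7 (R):
6 1 8
5 2 0
4 7 3

After move 8 (R):
6 1 8
5 2 0
4 7 3

Answer: 6 1 8
5 2 0
4 7 3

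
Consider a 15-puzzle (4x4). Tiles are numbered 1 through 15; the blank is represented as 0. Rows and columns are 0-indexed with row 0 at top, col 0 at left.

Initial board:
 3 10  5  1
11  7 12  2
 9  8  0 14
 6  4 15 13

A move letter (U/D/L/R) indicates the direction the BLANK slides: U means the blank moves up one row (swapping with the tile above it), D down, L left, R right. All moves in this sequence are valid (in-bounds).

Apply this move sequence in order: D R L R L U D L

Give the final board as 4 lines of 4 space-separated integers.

After move 1 (D):
 3 10  5  1
11  7 12  2
 9  8 15 14
 6  4  0 13

After move 2 (R):
 3 10  5  1
11  7 12  2
 9  8 15 14
 6  4 13  0

After move 3 (L):
 3 10  5  1
11  7 12  2
 9  8 15 14
 6  4  0 13

After move 4 (R):
 3 10  5  1
11  7 12  2
 9  8 15 14
 6  4 13  0

After move 5 (L):
 3 10  5  1
11  7 12  2
 9  8 15 14
 6  4  0 13

After move 6 (U):
 3 10  5  1
11  7 12  2
 9  8  0 14
 6  4 15 13

After move 7 (D):
 3 10  5  1
11  7 12  2
 9  8 15 14
 6  4  0 13

After move 8 (L):
 3 10  5  1
11  7 12  2
 9  8 15 14
 6  0  4 13

Answer:  3 10  5  1
11  7 12  2
 9  8 15 14
 6  0  4 13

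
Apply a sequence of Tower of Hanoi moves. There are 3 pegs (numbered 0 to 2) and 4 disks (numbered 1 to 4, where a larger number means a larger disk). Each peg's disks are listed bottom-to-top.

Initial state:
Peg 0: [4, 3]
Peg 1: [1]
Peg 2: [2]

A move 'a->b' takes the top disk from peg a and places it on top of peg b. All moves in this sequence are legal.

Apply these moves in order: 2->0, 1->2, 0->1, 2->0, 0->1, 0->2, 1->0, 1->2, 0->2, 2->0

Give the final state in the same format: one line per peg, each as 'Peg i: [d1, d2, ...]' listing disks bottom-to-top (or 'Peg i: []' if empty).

Answer: Peg 0: [4, 1]
Peg 1: []
Peg 2: [3, 2]

Derivation:
After move 1 (2->0):
Peg 0: [4, 3, 2]
Peg 1: [1]
Peg 2: []

After move 2 (1->2):
Peg 0: [4, 3, 2]
Peg 1: []
Peg 2: [1]

After move 3 (0->1):
Peg 0: [4, 3]
Peg 1: [2]
Peg 2: [1]

After move 4 (2->0):
Peg 0: [4, 3, 1]
Peg 1: [2]
Peg 2: []

After move 5 (0->1):
Peg 0: [4, 3]
Peg 1: [2, 1]
Peg 2: []

After move 6 (0->2):
Peg 0: [4]
Peg 1: [2, 1]
Peg 2: [3]

After move 7 (1->0):
Peg 0: [4, 1]
Peg 1: [2]
Peg 2: [3]

After move 8 (1->2):
Peg 0: [4, 1]
Peg 1: []
Peg 2: [3, 2]

After move 9 (0->2):
Peg 0: [4]
Peg 1: []
Peg 2: [3, 2, 1]

After move 10 (2->0):
Peg 0: [4, 1]
Peg 1: []
Peg 2: [3, 2]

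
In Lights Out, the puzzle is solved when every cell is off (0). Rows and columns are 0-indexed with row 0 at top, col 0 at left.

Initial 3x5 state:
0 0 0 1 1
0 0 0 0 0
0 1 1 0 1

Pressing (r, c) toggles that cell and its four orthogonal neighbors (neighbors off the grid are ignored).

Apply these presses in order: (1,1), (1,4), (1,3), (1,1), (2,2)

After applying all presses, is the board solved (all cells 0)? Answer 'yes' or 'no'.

Answer: yes

Derivation:
After press 1 at (1,1):
0 1 0 1 1
1 1 1 0 0
0 0 1 0 1

After press 2 at (1,4):
0 1 0 1 0
1 1 1 1 1
0 0 1 0 0

After press 3 at (1,3):
0 1 0 0 0
1 1 0 0 0
0 0 1 1 0

After press 4 at (1,1):
0 0 0 0 0
0 0 1 0 0
0 1 1 1 0

After press 5 at (2,2):
0 0 0 0 0
0 0 0 0 0
0 0 0 0 0

Lights still on: 0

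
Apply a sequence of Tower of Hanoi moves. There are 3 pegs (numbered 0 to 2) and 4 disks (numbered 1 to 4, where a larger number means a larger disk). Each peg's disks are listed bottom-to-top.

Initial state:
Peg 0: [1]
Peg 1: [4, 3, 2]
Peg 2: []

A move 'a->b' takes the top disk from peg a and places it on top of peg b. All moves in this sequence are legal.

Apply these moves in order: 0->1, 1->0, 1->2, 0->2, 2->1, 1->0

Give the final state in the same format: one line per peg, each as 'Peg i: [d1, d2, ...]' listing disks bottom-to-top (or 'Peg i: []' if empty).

Answer: Peg 0: [1]
Peg 1: [4, 3]
Peg 2: [2]

Derivation:
After move 1 (0->1):
Peg 0: []
Peg 1: [4, 3, 2, 1]
Peg 2: []

After move 2 (1->0):
Peg 0: [1]
Peg 1: [4, 3, 2]
Peg 2: []

After move 3 (1->2):
Peg 0: [1]
Peg 1: [4, 3]
Peg 2: [2]

After move 4 (0->2):
Peg 0: []
Peg 1: [4, 3]
Peg 2: [2, 1]

After move 5 (2->1):
Peg 0: []
Peg 1: [4, 3, 1]
Peg 2: [2]

After move 6 (1->0):
Peg 0: [1]
Peg 1: [4, 3]
Peg 2: [2]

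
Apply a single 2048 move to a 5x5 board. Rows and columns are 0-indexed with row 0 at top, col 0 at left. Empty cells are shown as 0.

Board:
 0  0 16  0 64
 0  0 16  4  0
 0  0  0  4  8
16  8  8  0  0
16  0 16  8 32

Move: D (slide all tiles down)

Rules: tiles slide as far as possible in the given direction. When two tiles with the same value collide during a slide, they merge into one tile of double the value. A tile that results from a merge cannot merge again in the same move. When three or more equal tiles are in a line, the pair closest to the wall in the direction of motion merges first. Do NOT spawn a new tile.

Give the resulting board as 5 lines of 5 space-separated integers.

Answer:  0  0  0  0  0
 0  0  0  0  0
 0  0 32  0 64
 0  0  8  8  8
32  8 16  8 32

Derivation:
Slide down:
col 0: [0, 0, 0, 16, 16] -> [0, 0, 0, 0, 32]
col 1: [0, 0, 0, 8, 0] -> [0, 0, 0, 0, 8]
col 2: [16, 16, 0, 8, 16] -> [0, 0, 32, 8, 16]
col 3: [0, 4, 4, 0, 8] -> [0, 0, 0, 8, 8]
col 4: [64, 0, 8, 0, 32] -> [0, 0, 64, 8, 32]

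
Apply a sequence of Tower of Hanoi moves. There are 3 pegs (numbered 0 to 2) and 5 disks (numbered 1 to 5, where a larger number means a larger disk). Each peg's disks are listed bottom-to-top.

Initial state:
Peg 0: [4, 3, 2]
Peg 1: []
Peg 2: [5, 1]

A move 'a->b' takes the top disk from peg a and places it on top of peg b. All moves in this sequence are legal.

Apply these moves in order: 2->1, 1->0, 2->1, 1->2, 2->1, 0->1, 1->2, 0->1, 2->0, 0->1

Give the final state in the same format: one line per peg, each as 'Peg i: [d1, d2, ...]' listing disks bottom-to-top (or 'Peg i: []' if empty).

Answer: Peg 0: [4, 3]
Peg 1: [5, 2, 1]
Peg 2: []

Derivation:
After move 1 (2->1):
Peg 0: [4, 3, 2]
Peg 1: [1]
Peg 2: [5]

After move 2 (1->0):
Peg 0: [4, 3, 2, 1]
Peg 1: []
Peg 2: [5]

After move 3 (2->1):
Peg 0: [4, 3, 2, 1]
Peg 1: [5]
Peg 2: []

After move 4 (1->2):
Peg 0: [4, 3, 2, 1]
Peg 1: []
Peg 2: [5]

After move 5 (2->1):
Peg 0: [4, 3, 2, 1]
Peg 1: [5]
Peg 2: []

After move 6 (0->1):
Peg 0: [4, 3, 2]
Peg 1: [5, 1]
Peg 2: []

After move 7 (1->2):
Peg 0: [4, 3, 2]
Peg 1: [5]
Peg 2: [1]

After move 8 (0->1):
Peg 0: [4, 3]
Peg 1: [5, 2]
Peg 2: [1]

After move 9 (2->0):
Peg 0: [4, 3, 1]
Peg 1: [5, 2]
Peg 2: []

After move 10 (0->1):
Peg 0: [4, 3]
Peg 1: [5, 2, 1]
Peg 2: []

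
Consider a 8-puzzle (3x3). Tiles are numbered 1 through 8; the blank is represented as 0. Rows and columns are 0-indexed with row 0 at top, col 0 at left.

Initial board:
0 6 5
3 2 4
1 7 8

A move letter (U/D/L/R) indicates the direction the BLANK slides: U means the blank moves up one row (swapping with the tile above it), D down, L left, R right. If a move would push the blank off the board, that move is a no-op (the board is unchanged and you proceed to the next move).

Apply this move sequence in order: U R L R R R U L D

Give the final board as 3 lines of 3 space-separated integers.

After move 1 (U):
0 6 5
3 2 4
1 7 8

After move 2 (R):
6 0 5
3 2 4
1 7 8

After move 3 (L):
0 6 5
3 2 4
1 7 8

After move 4 (R):
6 0 5
3 2 4
1 7 8

After move 5 (R):
6 5 0
3 2 4
1 7 8

After move 6 (R):
6 5 0
3 2 4
1 7 8

After move 7 (U):
6 5 0
3 2 4
1 7 8

After move 8 (L):
6 0 5
3 2 4
1 7 8

After move 9 (D):
6 2 5
3 0 4
1 7 8

Answer: 6 2 5
3 0 4
1 7 8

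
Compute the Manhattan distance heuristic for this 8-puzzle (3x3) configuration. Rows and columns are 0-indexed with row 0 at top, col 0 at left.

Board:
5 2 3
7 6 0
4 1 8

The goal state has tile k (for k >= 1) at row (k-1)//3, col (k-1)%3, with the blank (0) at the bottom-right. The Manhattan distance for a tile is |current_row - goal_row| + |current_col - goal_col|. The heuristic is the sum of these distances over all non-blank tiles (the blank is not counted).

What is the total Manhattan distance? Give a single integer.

Tile 5: (0,0)->(1,1) = 2
Tile 2: (0,1)->(0,1) = 0
Tile 3: (0,2)->(0,2) = 0
Tile 7: (1,0)->(2,0) = 1
Tile 6: (1,1)->(1,2) = 1
Tile 4: (2,0)->(1,0) = 1
Tile 1: (2,1)->(0,0) = 3
Tile 8: (2,2)->(2,1) = 1
Sum: 2 + 0 + 0 + 1 + 1 + 1 + 3 + 1 = 9

Answer: 9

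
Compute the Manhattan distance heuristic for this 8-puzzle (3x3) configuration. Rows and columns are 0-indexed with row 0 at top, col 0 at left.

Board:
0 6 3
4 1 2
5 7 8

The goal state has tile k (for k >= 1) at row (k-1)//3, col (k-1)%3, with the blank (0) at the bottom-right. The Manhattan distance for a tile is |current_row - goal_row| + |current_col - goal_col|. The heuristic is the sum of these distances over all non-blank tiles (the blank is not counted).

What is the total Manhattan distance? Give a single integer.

Answer: 10

Derivation:
Tile 6: at (0,1), goal (1,2), distance |0-1|+|1-2| = 2
Tile 3: at (0,2), goal (0,2), distance |0-0|+|2-2| = 0
Tile 4: at (1,0), goal (1,0), distance |1-1|+|0-0| = 0
Tile 1: at (1,1), goal (0,0), distance |1-0|+|1-0| = 2
Tile 2: at (1,2), goal (0,1), distance |1-0|+|2-1| = 2
Tile 5: at (2,0), goal (1,1), distance |2-1|+|0-1| = 2
Tile 7: at (2,1), goal (2,0), distance |2-2|+|1-0| = 1
Tile 8: at (2,2), goal (2,1), distance |2-2|+|2-1| = 1
Sum: 2 + 0 + 0 + 2 + 2 + 2 + 1 + 1 = 10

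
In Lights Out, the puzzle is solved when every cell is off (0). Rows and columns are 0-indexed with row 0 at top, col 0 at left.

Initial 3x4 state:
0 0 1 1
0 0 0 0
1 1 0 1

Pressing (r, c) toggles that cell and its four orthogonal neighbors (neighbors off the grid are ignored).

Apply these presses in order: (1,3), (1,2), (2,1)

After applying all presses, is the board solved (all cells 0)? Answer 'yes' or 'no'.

Answer: yes

Derivation:
After press 1 at (1,3):
0 0 1 0
0 0 1 1
1 1 0 0

After press 2 at (1,2):
0 0 0 0
0 1 0 0
1 1 1 0

After press 3 at (2,1):
0 0 0 0
0 0 0 0
0 0 0 0

Lights still on: 0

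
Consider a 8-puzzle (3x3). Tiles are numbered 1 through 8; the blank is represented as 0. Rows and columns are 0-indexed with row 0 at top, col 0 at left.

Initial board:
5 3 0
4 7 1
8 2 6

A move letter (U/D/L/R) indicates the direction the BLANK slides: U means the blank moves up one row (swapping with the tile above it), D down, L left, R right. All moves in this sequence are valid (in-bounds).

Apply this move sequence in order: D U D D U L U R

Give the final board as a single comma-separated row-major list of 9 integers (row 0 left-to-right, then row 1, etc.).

Answer: 5, 1, 0, 4, 3, 7, 8, 2, 6

Derivation:
After move 1 (D):
5 3 1
4 7 0
8 2 6

After move 2 (U):
5 3 0
4 7 1
8 2 6

After move 3 (D):
5 3 1
4 7 0
8 2 6

After move 4 (D):
5 3 1
4 7 6
8 2 0

After move 5 (U):
5 3 1
4 7 0
8 2 6

After move 6 (L):
5 3 1
4 0 7
8 2 6

After move 7 (U):
5 0 1
4 3 7
8 2 6

After move 8 (R):
5 1 0
4 3 7
8 2 6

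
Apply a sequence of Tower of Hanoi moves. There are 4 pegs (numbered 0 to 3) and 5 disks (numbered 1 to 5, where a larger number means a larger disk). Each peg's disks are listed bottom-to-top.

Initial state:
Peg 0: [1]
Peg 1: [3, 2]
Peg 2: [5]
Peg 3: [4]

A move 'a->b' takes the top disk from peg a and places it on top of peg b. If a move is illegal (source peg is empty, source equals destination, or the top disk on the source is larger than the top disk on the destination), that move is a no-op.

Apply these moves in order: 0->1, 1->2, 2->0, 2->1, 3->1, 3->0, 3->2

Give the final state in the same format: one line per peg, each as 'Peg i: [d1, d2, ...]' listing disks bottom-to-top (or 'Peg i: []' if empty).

After move 1 (0->1):
Peg 0: []
Peg 1: [3, 2, 1]
Peg 2: [5]
Peg 3: [4]

After move 2 (1->2):
Peg 0: []
Peg 1: [3, 2]
Peg 2: [5, 1]
Peg 3: [4]

After move 3 (2->0):
Peg 0: [1]
Peg 1: [3, 2]
Peg 2: [5]
Peg 3: [4]

After move 4 (2->1):
Peg 0: [1]
Peg 1: [3, 2]
Peg 2: [5]
Peg 3: [4]

After move 5 (3->1):
Peg 0: [1]
Peg 1: [3, 2]
Peg 2: [5]
Peg 3: [4]

After move 6 (3->0):
Peg 0: [1]
Peg 1: [3, 2]
Peg 2: [5]
Peg 3: [4]

After move 7 (3->2):
Peg 0: [1]
Peg 1: [3, 2]
Peg 2: [5, 4]
Peg 3: []

Answer: Peg 0: [1]
Peg 1: [3, 2]
Peg 2: [5, 4]
Peg 3: []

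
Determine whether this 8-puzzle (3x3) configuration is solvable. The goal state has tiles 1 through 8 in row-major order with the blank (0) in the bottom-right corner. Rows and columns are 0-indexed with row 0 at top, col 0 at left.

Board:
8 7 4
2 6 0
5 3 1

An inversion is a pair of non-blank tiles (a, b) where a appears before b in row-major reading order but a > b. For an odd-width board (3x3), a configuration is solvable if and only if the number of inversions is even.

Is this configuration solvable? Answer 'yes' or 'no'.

Inversions (pairs i<j in row-major order where tile[i] > tile[j] > 0): 23
23 is odd, so the puzzle is not solvable.

Answer: no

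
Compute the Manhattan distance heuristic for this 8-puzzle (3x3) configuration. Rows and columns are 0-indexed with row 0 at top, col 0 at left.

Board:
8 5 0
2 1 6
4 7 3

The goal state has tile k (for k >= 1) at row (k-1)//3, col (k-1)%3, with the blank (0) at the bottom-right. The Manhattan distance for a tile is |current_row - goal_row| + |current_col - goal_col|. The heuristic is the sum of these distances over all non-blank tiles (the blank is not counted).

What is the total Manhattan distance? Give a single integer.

Tile 8: at (0,0), goal (2,1), distance |0-2|+|0-1| = 3
Tile 5: at (0,1), goal (1,1), distance |0-1|+|1-1| = 1
Tile 2: at (1,0), goal (0,1), distance |1-0|+|0-1| = 2
Tile 1: at (1,1), goal (0,0), distance |1-0|+|1-0| = 2
Tile 6: at (1,2), goal (1,2), distance |1-1|+|2-2| = 0
Tile 4: at (2,0), goal (1,0), distance |2-1|+|0-0| = 1
Tile 7: at (2,1), goal (2,0), distance |2-2|+|1-0| = 1
Tile 3: at (2,2), goal (0,2), distance |2-0|+|2-2| = 2
Sum: 3 + 1 + 2 + 2 + 0 + 1 + 1 + 2 = 12

Answer: 12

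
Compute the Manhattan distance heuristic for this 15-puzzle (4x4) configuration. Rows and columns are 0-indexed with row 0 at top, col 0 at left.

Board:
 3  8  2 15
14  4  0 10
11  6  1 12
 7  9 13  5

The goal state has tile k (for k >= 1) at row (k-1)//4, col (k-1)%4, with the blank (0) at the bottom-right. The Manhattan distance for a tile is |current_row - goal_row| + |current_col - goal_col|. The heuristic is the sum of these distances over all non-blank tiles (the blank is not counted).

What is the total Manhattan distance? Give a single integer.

Tile 3: (0,0)->(0,2) = 2
Tile 8: (0,1)->(1,3) = 3
Tile 2: (0,2)->(0,1) = 1
Tile 15: (0,3)->(3,2) = 4
Tile 14: (1,0)->(3,1) = 3
Tile 4: (1,1)->(0,3) = 3
Tile 10: (1,3)->(2,1) = 3
Tile 11: (2,0)->(2,2) = 2
Tile 6: (2,1)->(1,1) = 1
Tile 1: (2,2)->(0,0) = 4
Tile 12: (2,3)->(2,3) = 0
Tile 7: (3,0)->(1,2) = 4
Tile 9: (3,1)->(2,0) = 2
Tile 13: (3,2)->(3,0) = 2
Tile 5: (3,3)->(1,0) = 5
Sum: 2 + 3 + 1 + 4 + 3 + 3 + 3 + 2 + 1 + 4 + 0 + 4 + 2 + 2 + 5 = 39

Answer: 39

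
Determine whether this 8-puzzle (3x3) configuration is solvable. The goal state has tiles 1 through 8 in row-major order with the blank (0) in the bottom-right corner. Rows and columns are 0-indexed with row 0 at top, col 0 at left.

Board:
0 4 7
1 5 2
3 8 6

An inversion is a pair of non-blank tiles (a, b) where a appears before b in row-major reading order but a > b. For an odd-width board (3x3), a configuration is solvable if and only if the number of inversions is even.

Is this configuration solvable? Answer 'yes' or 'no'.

Answer: no

Derivation:
Inversions (pairs i<j in row-major order where tile[i] > tile[j] > 0): 11
11 is odd, so the puzzle is not solvable.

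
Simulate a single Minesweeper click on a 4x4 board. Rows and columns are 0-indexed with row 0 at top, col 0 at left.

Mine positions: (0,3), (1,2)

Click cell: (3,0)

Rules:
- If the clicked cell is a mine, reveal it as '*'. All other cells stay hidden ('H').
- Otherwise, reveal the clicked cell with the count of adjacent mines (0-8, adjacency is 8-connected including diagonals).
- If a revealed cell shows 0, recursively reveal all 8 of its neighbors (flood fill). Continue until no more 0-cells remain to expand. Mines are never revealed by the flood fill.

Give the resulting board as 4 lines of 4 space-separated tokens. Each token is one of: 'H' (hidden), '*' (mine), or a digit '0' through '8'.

0 1 H H
0 1 H H
0 1 1 1
0 0 0 0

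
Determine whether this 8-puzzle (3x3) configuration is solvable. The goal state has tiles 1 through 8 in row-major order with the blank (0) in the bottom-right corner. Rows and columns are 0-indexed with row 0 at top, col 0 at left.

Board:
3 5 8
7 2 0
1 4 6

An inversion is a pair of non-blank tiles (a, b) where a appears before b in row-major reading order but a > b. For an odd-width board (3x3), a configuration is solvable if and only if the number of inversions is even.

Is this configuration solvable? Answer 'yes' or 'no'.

Inversions (pairs i<j in row-major order where tile[i] > tile[j] > 0): 15
15 is odd, so the puzzle is not solvable.

Answer: no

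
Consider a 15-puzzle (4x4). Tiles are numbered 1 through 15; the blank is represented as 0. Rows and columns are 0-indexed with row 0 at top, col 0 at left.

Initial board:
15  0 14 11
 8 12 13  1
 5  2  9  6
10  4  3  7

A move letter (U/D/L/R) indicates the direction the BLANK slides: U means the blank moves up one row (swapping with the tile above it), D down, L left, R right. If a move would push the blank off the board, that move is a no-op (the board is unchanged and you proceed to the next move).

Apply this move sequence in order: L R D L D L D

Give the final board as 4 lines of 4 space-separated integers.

Answer: 15 12 14 11
 5  8 13  1
10  2  9  6
 0  4  3  7

Derivation:
After move 1 (L):
 0 15 14 11
 8 12 13  1
 5  2  9  6
10  4  3  7

After move 2 (R):
15  0 14 11
 8 12 13  1
 5  2  9  6
10  4  3  7

After move 3 (D):
15 12 14 11
 8  0 13  1
 5  2  9  6
10  4  3  7

After move 4 (L):
15 12 14 11
 0  8 13  1
 5  2  9  6
10  4  3  7

After move 5 (D):
15 12 14 11
 5  8 13  1
 0  2  9  6
10  4  3  7

After move 6 (L):
15 12 14 11
 5  8 13  1
 0  2  9  6
10  4  3  7

After move 7 (D):
15 12 14 11
 5  8 13  1
10  2  9  6
 0  4  3  7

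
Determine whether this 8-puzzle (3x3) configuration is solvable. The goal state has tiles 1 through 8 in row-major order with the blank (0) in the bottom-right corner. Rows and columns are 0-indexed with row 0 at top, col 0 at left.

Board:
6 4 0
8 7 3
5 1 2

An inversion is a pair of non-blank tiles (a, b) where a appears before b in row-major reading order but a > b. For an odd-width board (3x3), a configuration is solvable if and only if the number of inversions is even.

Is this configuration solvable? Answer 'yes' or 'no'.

Answer: no

Derivation:
Inversions (pairs i<j in row-major order where tile[i] > tile[j] > 0): 21
21 is odd, so the puzzle is not solvable.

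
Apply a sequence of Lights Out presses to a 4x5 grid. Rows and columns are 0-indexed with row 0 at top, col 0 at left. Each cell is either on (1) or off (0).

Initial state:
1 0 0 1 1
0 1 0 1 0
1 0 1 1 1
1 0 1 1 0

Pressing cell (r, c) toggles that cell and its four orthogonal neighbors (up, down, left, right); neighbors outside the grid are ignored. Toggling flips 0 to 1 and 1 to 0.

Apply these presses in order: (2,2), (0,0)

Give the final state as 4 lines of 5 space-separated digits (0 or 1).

After press 1 at (2,2):
1 0 0 1 1
0 1 1 1 0
1 1 0 0 1
1 0 0 1 0

After press 2 at (0,0):
0 1 0 1 1
1 1 1 1 0
1 1 0 0 1
1 0 0 1 0

Answer: 0 1 0 1 1
1 1 1 1 0
1 1 0 0 1
1 0 0 1 0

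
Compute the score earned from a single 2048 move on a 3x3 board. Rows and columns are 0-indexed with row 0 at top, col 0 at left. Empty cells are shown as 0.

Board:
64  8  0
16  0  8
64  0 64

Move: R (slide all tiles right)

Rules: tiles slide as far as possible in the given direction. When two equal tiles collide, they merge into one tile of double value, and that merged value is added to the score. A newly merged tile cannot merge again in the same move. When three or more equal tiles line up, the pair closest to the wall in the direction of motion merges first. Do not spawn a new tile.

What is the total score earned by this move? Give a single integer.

Slide right:
row 0: [64, 8, 0] -> [0, 64, 8]  score +0 (running 0)
row 1: [16, 0, 8] -> [0, 16, 8]  score +0 (running 0)
row 2: [64, 0, 64] -> [0, 0, 128]  score +128 (running 128)
Board after move:
  0  64   8
  0  16   8
  0   0 128

Answer: 128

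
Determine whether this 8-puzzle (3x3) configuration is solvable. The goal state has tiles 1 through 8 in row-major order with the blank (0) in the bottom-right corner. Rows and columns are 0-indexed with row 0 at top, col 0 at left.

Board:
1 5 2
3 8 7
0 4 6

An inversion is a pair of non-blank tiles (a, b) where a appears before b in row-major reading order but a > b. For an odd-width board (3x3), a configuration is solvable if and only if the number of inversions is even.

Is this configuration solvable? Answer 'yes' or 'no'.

Answer: yes

Derivation:
Inversions (pairs i<j in row-major order where tile[i] > tile[j] > 0): 8
8 is even, so the puzzle is solvable.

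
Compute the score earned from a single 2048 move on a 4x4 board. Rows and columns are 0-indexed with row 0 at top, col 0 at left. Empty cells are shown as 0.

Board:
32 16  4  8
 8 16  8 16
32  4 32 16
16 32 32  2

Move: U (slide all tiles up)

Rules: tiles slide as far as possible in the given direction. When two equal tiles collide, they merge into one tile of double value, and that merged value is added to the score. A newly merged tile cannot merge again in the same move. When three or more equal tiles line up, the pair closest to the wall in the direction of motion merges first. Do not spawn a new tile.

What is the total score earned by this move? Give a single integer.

Slide up:
col 0: [32, 8, 32, 16] -> [32, 8, 32, 16]  score +0 (running 0)
col 1: [16, 16, 4, 32] -> [32, 4, 32, 0]  score +32 (running 32)
col 2: [4, 8, 32, 32] -> [4, 8, 64, 0]  score +64 (running 96)
col 3: [8, 16, 16, 2] -> [8, 32, 2, 0]  score +32 (running 128)
Board after move:
32 32  4  8
 8  4  8 32
32 32 64  2
16  0  0  0

Answer: 128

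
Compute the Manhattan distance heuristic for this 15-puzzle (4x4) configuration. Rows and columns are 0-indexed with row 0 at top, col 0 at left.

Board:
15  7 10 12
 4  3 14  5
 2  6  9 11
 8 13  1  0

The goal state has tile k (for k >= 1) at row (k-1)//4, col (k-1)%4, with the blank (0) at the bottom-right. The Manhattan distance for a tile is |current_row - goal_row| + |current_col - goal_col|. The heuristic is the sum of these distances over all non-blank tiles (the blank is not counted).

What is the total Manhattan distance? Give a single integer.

Answer: 42

Derivation:
Tile 15: (0,0)->(3,2) = 5
Tile 7: (0,1)->(1,2) = 2
Tile 10: (0,2)->(2,1) = 3
Tile 12: (0,3)->(2,3) = 2
Tile 4: (1,0)->(0,3) = 4
Tile 3: (1,1)->(0,2) = 2
Tile 14: (1,2)->(3,1) = 3
Tile 5: (1,3)->(1,0) = 3
Tile 2: (2,0)->(0,1) = 3
Tile 6: (2,1)->(1,1) = 1
Tile 9: (2,2)->(2,0) = 2
Tile 11: (2,3)->(2,2) = 1
Tile 8: (3,0)->(1,3) = 5
Tile 13: (3,1)->(3,0) = 1
Tile 1: (3,2)->(0,0) = 5
Sum: 5 + 2 + 3 + 2 + 4 + 2 + 3 + 3 + 3 + 1 + 2 + 1 + 5 + 1 + 5 = 42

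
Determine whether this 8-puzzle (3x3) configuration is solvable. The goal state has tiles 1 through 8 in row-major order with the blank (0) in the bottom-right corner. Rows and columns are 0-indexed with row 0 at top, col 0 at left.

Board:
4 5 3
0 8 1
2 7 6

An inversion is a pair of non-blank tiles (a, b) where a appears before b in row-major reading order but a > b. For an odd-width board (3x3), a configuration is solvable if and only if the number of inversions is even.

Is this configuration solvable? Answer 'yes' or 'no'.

Answer: no

Derivation:
Inversions (pairs i<j in row-major order where tile[i] > tile[j] > 0): 13
13 is odd, so the puzzle is not solvable.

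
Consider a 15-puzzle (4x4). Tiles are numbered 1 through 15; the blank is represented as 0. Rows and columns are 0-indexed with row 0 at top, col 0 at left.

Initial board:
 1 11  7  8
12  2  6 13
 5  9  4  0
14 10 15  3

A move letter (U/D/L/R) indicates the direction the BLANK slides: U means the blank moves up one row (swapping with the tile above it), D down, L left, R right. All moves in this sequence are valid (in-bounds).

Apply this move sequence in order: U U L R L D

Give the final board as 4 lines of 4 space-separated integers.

After move 1 (U):
 1 11  7  8
12  2  6  0
 5  9  4 13
14 10 15  3

After move 2 (U):
 1 11  7  0
12  2  6  8
 5  9  4 13
14 10 15  3

After move 3 (L):
 1 11  0  7
12  2  6  8
 5  9  4 13
14 10 15  3

After move 4 (R):
 1 11  7  0
12  2  6  8
 5  9  4 13
14 10 15  3

After move 5 (L):
 1 11  0  7
12  2  6  8
 5  9  4 13
14 10 15  3

After move 6 (D):
 1 11  6  7
12  2  0  8
 5  9  4 13
14 10 15  3

Answer:  1 11  6  7
12  2  0  8
 5  9  4 13
14 10 15  3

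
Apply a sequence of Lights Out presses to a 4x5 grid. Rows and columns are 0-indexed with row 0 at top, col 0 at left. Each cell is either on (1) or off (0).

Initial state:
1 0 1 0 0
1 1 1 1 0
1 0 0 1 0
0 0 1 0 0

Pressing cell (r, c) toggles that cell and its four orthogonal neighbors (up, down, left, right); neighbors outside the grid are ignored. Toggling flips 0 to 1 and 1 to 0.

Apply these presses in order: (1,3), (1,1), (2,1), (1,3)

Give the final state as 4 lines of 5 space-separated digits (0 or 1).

Answer: 1 1 1 0 0
0 1 0 1 0
0 0 1 1 0
0 1 1 0 0

Derivation:
After press 1 at (1,3):
1 0 1 1 0
1 1 0 0 1
1 0 0 0 0
0 0 1 0 0

After press 2 at (1,1):
1 1 1 1 0
0 0 1 0 1
1 1 0 0 0
0 0 1 0 0

After press 3 at (2,1):
1 1 1 1 0
0 1 1 0 1
0 0 1 0 0
0 1 1 0 0

After press 4 at (1,3):
1 1 1 0 0
0 1 0 1 0
0 0 1 1 0
0 1 1 0 0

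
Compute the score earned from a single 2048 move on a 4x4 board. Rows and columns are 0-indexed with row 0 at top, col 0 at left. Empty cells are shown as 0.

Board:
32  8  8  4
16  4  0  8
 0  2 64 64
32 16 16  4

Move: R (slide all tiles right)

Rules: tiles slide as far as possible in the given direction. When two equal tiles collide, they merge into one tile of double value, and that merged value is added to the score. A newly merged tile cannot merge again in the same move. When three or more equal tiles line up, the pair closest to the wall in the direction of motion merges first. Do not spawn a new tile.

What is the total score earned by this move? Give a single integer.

Slide right:
row 0: [32, 8, 8, 4] -> [0, 32, 16, 4]  score +16 (running 16)
row 1: [16, 4, 0, 8] -> [0, 16, 4, 8]  score +0 (running 16)
row 2: [0, 2, 64, 64] -> [0, 0, 2, 128]  score +128 (running 144)
row 3: [32, 16, 16, 4] -> [0, 32, 32, 4]  score +32 (running 176)
Board after move:
  0  32  16   4
  0  16   4   8
  0   0   2 128
  0  32  32   4

Answer: 176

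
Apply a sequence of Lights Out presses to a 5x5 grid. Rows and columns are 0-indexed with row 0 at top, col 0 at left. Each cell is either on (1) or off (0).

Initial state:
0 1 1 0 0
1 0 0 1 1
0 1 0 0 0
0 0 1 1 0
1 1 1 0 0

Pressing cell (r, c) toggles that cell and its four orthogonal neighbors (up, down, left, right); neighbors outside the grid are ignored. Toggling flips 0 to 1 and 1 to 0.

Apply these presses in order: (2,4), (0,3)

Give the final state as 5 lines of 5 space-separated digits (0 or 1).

After press 1 at (2,4):
0 1 1 0 0
1 0 0 1 0
0 1 0 1 1
0 0 1 1 1
1 1 1 0 0

After press 2 at (0,3):
0 1 0 1 1
1 0 0 0 0
0 1 0 1 1
0 0 1 1 1
1 1 1 0 0

Answer: 0 1 0 1 1
1 0 0 0 0
0 1 0 1 1
0 0 1 1 1
1 1 1 0 0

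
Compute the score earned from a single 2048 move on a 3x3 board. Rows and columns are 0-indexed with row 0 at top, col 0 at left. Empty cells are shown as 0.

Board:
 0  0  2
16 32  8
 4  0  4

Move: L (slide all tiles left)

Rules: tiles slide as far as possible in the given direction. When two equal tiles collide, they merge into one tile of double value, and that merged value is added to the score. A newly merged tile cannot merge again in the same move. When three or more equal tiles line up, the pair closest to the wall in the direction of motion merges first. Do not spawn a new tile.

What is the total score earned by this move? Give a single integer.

Answer: 8

Derivation:
Slide left:
row 0: [0, 0, 2] -> [2, 0, 0]  score +0 (running 0)
row 1: [16, 32, 8] -> [16, 32, 8]  score +0 (running 0)
row 2: [4, 0, 4] -> [8, 0, 0]  score +8 (running 8)
Board after move:
 2  0  0
16 32  8
 8  0  0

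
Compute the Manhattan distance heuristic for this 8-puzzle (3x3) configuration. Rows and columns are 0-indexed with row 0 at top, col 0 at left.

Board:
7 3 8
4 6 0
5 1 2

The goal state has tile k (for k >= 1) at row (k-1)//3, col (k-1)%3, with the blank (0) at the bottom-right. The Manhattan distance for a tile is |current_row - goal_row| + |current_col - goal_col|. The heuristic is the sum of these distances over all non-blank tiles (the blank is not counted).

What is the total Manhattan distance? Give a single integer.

Answer: 15

Derivation:
Tile 7: (0,0)->(2,0) = 2
Tile 3: (0,1)->(0,2) = 1
Tile 8: (0,2)->(2,1) = 3
Tile 4: (1,0)->(1,0) = 0
Tile 6: (1,1)->(1,2) = 1
Tile 5: (2,0)->(1,1) = 2
Tile 1: (2,1)->(0,0) = 3
Tile 2: (2,2)->(0,1) = 3
Sum: 2 + 1 + 3 + 0 + 1 + 2 + 3 + 3 = 15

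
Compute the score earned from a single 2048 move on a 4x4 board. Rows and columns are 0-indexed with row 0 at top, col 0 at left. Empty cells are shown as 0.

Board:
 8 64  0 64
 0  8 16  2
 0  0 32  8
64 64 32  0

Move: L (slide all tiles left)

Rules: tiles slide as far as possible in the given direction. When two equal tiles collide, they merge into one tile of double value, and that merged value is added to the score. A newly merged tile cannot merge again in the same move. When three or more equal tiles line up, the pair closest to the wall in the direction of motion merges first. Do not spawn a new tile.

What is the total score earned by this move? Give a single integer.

Slide left:
row 0: [8, 64, 0, 64] -> [8, 128, 0, 0]  score +128 (running 128)
row 1: [0, 8, 16, 2] -> [8, 16, 2, 0]  score +0 (running 128)
row 2: [0, 0, 32, 8] -> [32, 8, 0, 0]  score +0 (running 128)
row 3: [64, 64, 32, 0] -> [128, 32, 0, 0]  score +128 (running 256)
Board after move:
  8 128   0   0
  8  16   2   0
 32   8   0   0
128  32   0   0

Answer: 256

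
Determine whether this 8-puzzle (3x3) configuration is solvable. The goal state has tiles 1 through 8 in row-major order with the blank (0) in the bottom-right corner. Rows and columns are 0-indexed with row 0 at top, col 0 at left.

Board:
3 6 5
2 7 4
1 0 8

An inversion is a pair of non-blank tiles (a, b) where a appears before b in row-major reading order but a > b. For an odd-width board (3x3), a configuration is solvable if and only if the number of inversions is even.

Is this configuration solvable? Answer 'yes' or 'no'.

Answer: no

Derivation:
Inversions (pairs i<j in row-major order where tile[i] > tile[j] > 0): 13
13 is odd, so the puzzle is not solvable.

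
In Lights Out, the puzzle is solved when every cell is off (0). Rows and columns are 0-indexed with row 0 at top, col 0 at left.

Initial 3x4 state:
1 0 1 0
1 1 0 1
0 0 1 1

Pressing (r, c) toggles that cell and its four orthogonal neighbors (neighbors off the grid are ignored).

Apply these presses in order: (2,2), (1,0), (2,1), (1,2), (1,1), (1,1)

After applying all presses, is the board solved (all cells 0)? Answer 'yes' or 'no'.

Answer: yes

Derivation:
After press 1 at (2,2):
1 0 1 0
1 1 1 1
0 1 0 0

After press 2 at (1,0):
0 0 1 0
0 0 1 1
1 1 0 0

After press 3 at (2,1):
0 0 1 0
0 1 1 1
0 0 1 0

After press 4 at (1,2):
0 0 0 0
0 0 0 0
0 0 0 0

After press 5 at (1,1):
0 1 0 0
1 1 1 0
0 1 0 0

After press 6 at (1,1):
0 0 0 0
0 0 0 0
0 0 0 0

Lights still on: 0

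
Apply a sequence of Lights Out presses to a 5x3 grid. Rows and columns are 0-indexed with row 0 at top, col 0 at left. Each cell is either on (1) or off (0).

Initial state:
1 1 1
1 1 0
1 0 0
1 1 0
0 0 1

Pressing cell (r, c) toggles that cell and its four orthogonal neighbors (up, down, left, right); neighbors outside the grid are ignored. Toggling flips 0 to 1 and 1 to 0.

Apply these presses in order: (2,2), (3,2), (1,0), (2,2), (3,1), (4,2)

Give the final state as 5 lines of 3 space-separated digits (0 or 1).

After press 1 at (2,2):
1 1 1
1 1 1
1 1 1
1 1 1
0 0 1

After press 2 at (3,2):
1 1 1
1 1 1
1 1 0
1 0 0
0 0 0

After press 3 at (1,0):
0 1 1
0 0 1
0 1 0
1 0 0
0 0 0

After press 4 at (2,2):
0 1 1
0 0 0
0 0 1
1 0 1
0 0 0

After press 5 at (3,1):
0 1 1
0 0 0
0 1 1
0 1 0
0 1 0

After press 6 at (4,2):
0 1 1
0 0 0
0 1 1
0 1 1
0 0 1

Answer: 0 1 1
0 0 0
0 1 1
0 1 1
0 0 1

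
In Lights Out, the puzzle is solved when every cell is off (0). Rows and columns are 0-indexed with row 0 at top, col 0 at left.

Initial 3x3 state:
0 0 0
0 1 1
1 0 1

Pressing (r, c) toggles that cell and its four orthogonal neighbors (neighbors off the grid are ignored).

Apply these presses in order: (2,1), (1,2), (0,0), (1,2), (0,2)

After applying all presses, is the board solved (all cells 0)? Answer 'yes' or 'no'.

Answer: no

Derivation:
After press 1 at (2,1):
0 0 0
0 0 1
0 1 0

After press 2 at (1,2):
0 0 1
0 1 0
0 1 1

After press 3 at (0,0):
1 1 1
1 1 0
0 1 1

After press 4 at (1,2):
1 1 0
1 0 1
0 1 0

After press 5 at (0,2):
1 0 1
1 0 0
0 1 0

Lights still on: 4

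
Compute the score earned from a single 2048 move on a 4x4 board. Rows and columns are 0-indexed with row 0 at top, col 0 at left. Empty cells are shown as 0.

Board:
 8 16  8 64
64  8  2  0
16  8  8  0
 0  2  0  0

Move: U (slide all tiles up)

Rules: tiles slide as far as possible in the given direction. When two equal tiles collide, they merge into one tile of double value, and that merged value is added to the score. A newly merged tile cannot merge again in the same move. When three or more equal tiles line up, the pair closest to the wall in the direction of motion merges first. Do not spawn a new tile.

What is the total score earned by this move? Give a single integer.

Slide up:
col 0: [8, 64, 16, 0] -> [8, 64, 16, 0]  score +0 (running 0)
col 1: [16, 8, 8, 2] -> [16, 16, 2, 0]  score +16 (running 16)
col 2: [8, 2, 8, 0] -> [8, 2, 8, 0]  score +0 (running 16)
col 3: [64, 0, 0, 0] -> [64, 0, 0, 0]  score +0 (running 16)
Board after move:
 8 16  8 64
64 16  2  0
16  2  8  0
 0  0  0  0

Answer: 16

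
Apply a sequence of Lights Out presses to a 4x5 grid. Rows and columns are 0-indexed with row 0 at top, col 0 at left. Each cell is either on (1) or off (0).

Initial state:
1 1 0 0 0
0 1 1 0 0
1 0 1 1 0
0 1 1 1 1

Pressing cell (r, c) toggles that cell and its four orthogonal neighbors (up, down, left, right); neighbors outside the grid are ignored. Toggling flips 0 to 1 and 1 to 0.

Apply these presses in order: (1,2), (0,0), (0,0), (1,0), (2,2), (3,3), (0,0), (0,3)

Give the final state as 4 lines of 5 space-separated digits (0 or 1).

After press 1 at (1,2):
1 1 1 0 0
0 0 0 1 0
1 0 0 1 0
0 1 1 1 1

After press 2 at (0,0):
0 0 1 0 0
1 0 0 1 0
1 0 0 1 0
0 1 1 1 1

After press 3 at (0,0):
1 1 1 0 0
0 0 0 1 0
1 0 0 1 0
0 1 1 1 1

After press 4 at (1,0):
0 1 1 0 0
1 1 0 1 0
0 0 0 1 0
0 1 1 1 1

After press 5 at (2,2):
0 1 1 0 0
1 1 1 1 0
0 1 1 0 0
0 1 0 1 1

After press 6 at (3,3):
0 1 1 0 0
1 1 1 1 0
0 1 1 1 0
0 1 1 0 0

After press 7 at (0,0):
1 0 1 0 0
0 1 1 1 0
0 1 1 1 0
0 1 1 0 0

After press 8 at (0,3):
1 0 0 1 1
0 1 1 0 0
0 1 1 1 0
0 1 1 0 0

Answer: 1 0 0 1 1
0 1 1 0 0
0 1 1 1 0
0 1 1 0 0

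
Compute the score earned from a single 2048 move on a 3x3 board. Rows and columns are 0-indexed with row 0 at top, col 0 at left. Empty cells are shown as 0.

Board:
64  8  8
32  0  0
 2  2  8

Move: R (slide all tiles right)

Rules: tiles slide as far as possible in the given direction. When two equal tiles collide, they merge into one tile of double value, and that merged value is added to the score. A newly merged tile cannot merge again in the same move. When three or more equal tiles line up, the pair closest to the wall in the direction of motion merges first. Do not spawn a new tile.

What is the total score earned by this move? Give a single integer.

Slide right:
row 0: [64, 8, 8] -> [0, 64, 16]  score +16 (running 16)
row 1: [32, 0, 0] -> [0, 0, 32]  score +0 (running 16)
row 2: [2, 2, 8] -> [0, 4, 8]  score +4 (running 20)
Board after move:
 0 64 16
 0  0 32
 0  4  8

Answer: 20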